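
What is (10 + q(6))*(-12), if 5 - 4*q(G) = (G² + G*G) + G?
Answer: 99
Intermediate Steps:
q(G) = 5/4 - G²/2 - G/4 (q(G) = 5/4 - ((G² + G*G) + G)/4 = 5/4 - ((G² + G²) + G)/4 = 5/4 - (2*G² + G)/4 = 5/4 - (G + 2*G²)/4 = 5/4 + (-G²/2 - G/4) = 5/4 - G²/2 - G/4)
(10 + q(6))*(-12) = (10 + (5/4 - ½*6² - ¼*6))*(-12) = (10 + (5/4 - ½*36 - 3/2))*(-12) = (10 + (5/4 - 18 - 3/2))*(-12) = (10 - 73/4)*(-12) = -33/4*(-12) = 99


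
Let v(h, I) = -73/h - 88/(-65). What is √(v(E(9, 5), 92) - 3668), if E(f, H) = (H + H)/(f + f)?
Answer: I*√16046745/65 ≈ 61.628*I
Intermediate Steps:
E(f, H) = H/f (E(f, H) = (2*H)/((2*f)) = (2*H)*(1/(2*f)) = H/f)
v(h, I) = 88/65 - 73/h (v(h, I) = -73/h - 88*(-1/65) = -73/h + 88/65 = 88/65 - 73/h)
√(v(E(9, 5), 92) - 3668) = √((88/65 - 73/(5/9)) - 3668) = √((88/65 - 73/(5*(⅑))) - 3668) = √((88/65 - 73/5/9) - 3668) = √((88/65 - 73*9/5) - 3668) = √((88/65 - 657/5) - 3668) = √(-8453/65 - 3668) = √(-246873/65) = I*√16046745/65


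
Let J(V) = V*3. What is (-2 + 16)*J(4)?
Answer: 168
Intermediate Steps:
J(V) = 3*V
(-2 + 16)*J(4) = (-2 + 16)*(3*4) = 14*12 = 168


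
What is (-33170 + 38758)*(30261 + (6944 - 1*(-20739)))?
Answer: 323791072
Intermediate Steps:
(-33170 + 38758)*(30261 + (6944 - 1*(-20739))) = 5588*(30261 + (6944 + 20739)) = 5588*(30261 + 27683) = 5588*57944 = 323791072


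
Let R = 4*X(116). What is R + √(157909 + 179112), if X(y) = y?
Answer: 464 + √337021 ≈ 1044.5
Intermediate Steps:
R = 464 (R = 4*116 = 464)
R + √(157909 + 179112) = 464 + √(157909 + 179112) = 464 + √337021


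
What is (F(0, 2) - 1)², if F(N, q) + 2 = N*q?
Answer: 9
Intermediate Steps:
F(N, q) = -2 + N*q
(F(0, 2) - 1)² = ((-2 + 0*2) - 1)² = ((-2 + 0) - 1)² = (-2 - 1)² = (-3)² = 9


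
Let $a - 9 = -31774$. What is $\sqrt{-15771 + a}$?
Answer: $4 i \sqrt{2971} \approx 218.03 i$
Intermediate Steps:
$a = -31765$ ($a = 9 - 31774 = -31765$)
$\sqrt{-15771 + a} = \sqrt{-15771 - 31765} = \sqrt{-47536} = 4 i \sqrt{2971}$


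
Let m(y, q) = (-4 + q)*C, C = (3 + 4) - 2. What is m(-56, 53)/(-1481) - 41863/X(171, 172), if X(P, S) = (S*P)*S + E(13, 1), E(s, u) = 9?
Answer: -1301422988/7492190913 ≈ -0.17370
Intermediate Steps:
C = 5 (C = 7 - 2 = 5)
m(y, q) = -20 + 5*q (m(y, q) = (-4 + q)*5 = -20 + 5*q)
X(P, S) = 9 + P*S**2 (X(P, S) = (S*P)*S + 9 = (P*S)*S + 9 = P*S**2 + 9 = 9 + P*S**2)
m(-56, 53)/(-1481) - 41863/X(171, 172) = (-20 + 5*53)/(-1481) - 41863/(9 + 171*172**2) = (-20 + 265)*(-1/1481) - 41863/(9 + 171*29584) = 245*(-1/1481) - 41863/(9 + 5058864) = -245/1481 - 41863/5058873 = -1301422988/7492190913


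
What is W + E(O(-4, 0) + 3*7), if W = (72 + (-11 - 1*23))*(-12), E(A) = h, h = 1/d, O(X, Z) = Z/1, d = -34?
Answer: -15505/34 ≈ -456.03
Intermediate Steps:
O(X, Z) = Z (O(X, Z) = Z*1 = Z)
h = -1/34 (h = 1/(-34) = -1/34 ≈ -0.029412)
E(A) = -1/34
W = -456 (W = (72 + (-11 - 23))*(-12) = (72 - 34)*(-12) = 38*(-12) = -456)
W + E(O(-4, 0) + 3*7) = -456 - 1/34 = -15505/34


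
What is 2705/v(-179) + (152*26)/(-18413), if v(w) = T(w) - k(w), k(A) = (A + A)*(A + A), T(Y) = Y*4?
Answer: -111828185/474613488 ≈ -0.23562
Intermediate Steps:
T(Y) = 4*Y
k(A) = 4*A**2 (k(A) = (2*A)*(2*A) = 4*A**2)
v(w) = -4*w**2 + 4*w (v(w) = 4*w - 4*w**2 = -4*w**2 + 4*w)
2705/v(-179) + (152*26)/(-18413) = 2705/((4*(-179)*(1 - 1*(-179)))) + (152*26)/(-18413) = 2705/((4*(-179)*(1 + 179))) + 3952*(-1/18413) = 2705/((4*(-179)*180)) - 3952/18413 = 2705/(-128880) - 3952/18413 = 2705*(-1/128880) - 3952/18413 = -541/25776 - 3952/18413 = -111828185/474613488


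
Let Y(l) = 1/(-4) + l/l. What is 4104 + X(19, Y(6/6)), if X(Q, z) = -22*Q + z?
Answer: 14747/4 ≈ 3686.8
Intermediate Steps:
Y(l) = ¾ (Y(l) = 1*(-¼) + 1 = -¼ + 1 = ¾)
X(Q, z) = z - 22*Q
4104 + X(19, Y(6/6)) = 4104 + (¾ - 22*19) = 4104 + (¾ - 418) = 4104 - 1669/4 = 14747/4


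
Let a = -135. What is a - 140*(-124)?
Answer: 17225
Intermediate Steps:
a - 140*(-124) = -135 - 140*(-124) = -135 + 17360 = 17225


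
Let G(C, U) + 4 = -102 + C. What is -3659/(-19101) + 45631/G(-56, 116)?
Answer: -290334991/1031454 ≈ -281.48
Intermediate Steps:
G(C, U) = -106 + C (G(C, U) = -4 + (-102 + C) = -106 + C)
-3659/(-19101) + 45631/G(-56, 116) = -3659/(-19101) + 45631/(-106 - 56) = -3659*(-1/19101) + 45631/(-162) = 3659/19101 + 45631*(-1/162) = 3659/19101 - 45631/162 = -290334991/1031454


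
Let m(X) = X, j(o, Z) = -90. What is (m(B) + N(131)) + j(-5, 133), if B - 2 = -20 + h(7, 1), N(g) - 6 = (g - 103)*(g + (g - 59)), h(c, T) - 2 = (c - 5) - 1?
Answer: 5585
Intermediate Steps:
h(c, T) = -4 + c (h(c, T) = 2 + ((c - 5) - 1) = 2 + ((-5 + c) - 1) = 2 + (-6 + c) = -4 + c)
N(g) = 6 + (-103 + g)*(-59 + 2*g) (N(g) = 6 + (g - 103)*(g + (g - 59)) = 6 + (-103 + g)*(g + (-59 + g)) = 6 + (-103 + g)*(-59 + 2*g))
B = -15 (B = 2 + (-20 + (-4 + 7)) = 2 + (-20 + 3) = 2 - 17 = -15)
(m(B) + N(131)) + j(-5, 133) = (-15 + (6083 - 265*131 + 2*131²)) - 90 = (-15 + (6083 - 34715 + 2*17161)) - 90 = (-15 + (6083 - 34715 + 34322)) - 90 = (-15 + 5690) - 90 = 5675 - 90 = 5585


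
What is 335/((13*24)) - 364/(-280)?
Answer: 3703/1560 ≈ 2.3737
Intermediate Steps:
335/((13*24)) - 364/(-280) = 335/312 - 364*(-1/280) = 335*(1/312) + 13/10 = 335/312 + 13/10 = 3703/1560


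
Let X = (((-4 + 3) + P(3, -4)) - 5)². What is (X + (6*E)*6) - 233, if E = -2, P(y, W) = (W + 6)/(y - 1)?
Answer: -280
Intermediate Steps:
P(y, W) = (6 + W)/(-1 + y)
X = 25 (X = (((-4 + 3) + (6 - 4)/(-1 + 3)) - 5)² = ((-1 + 2/2) - 5)² = ((-1 + (½)*2) - 5)² = ((-1 + 1) - 5)² = (0 - 5)² = (-5)² = 25)
(X + (6*E)*6) - 233 = (25 + (6*(-2))*6) - 233 = (25 - 12*6) - 233 = (25 - 72) - 233 = -47 - 233 = -280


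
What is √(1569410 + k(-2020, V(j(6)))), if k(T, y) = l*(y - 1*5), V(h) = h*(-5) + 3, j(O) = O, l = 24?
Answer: √1568642 ≈ 1252.5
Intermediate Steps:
V(h) = 3 - 5*h (V(h) = -5*h + 3 = 3 - 5*h)
k(T, y) = -120 + 24*y (k(T, y) = 24*(y - 1*5) = 24*(y - 5) = 24*(-5 + y) = -120 + 24*y)
√(1569410 + k(-2020, V(j(6)))) = √(1569410 + (-120 + 24*(3 - 5*6))) = √(1569410 + (-120 + 24*(3 - 30))) = √(1569410 + (-120 + 24*(-27))) = √(1569410 + (-120 - 648)) = √(1569410 - 768) = √1568642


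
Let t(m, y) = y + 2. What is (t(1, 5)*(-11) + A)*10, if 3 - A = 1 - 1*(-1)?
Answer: -760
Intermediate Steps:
t(m, y) = 2 + y
A = 1 (A = 3 - (1 - 1*(-1)) = 3 - (1 + 1) = 3 - 1*2 = 3 - 2 = 1)
(t(1, 5)*(-11) + A)*10 = ((2 + 5)*(-11) + 1)*10 = (7*(-11) + 1)*10 = (-77 + 1)*10 = -76*10 = -760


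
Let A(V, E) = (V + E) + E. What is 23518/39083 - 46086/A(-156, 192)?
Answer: -1432071/7106 ≈ -201.53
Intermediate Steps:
A(V, E) = V + 2*E (A(V, E) = (E + V) + E = V + 2*E)
23518/39083 - 46086/A(-156, 192) = 23518/39083 - 46086/(-156 + 2*192) = 23518*(1/39083) - 46086/(-156 + 384) = 2138/3553 - 46086/228 = 2138/3553 - 46086*1/228 = 2138/3553 - 7681/38 = -1432071/7106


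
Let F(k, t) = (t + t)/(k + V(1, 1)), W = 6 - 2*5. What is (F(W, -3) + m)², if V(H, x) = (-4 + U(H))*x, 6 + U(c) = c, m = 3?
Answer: 2025/169 ≈ 11.982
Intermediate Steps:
U(c) = -6 + c
V(H, x) = x*(-10 + H) (V(H, x) = (-4 + (-6 + H))*x = (-10 + H)*x = x*(-10 + H))
W = -4 (W = 6 - 10 = -4)
F(k, t) = 2*t/(-9 + k) (F(k, t) = (t + t)/(k + 1*(-10 + 1)) = (2*t)/(k + 1*(-9)) = (2*t)/(k - 9) = (2*t)/(-9 + k) = 2*t/(-9 + k))
(F(W, -3) + m)² = (2*(-3)/(-9 - 4) + 3)² = (2*(-3)/(-13) + 3)² = (2*(-3)*(-1/13) + 3)² = (6/13 + 3)² = (45/13)² = 2025/169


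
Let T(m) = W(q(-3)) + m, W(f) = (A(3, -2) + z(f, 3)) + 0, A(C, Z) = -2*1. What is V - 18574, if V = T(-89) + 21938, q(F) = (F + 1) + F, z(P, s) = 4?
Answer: 3277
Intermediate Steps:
A(C, Z) = -2
q(F) = 1 + 2*F (q(F) = (1 + F) + F = 1 + 2*F)
W(f) = 2 (W(f) = (-2 + 4) + 0 = 2 + 0 = 2)
T(m) = 2 + m
V = 21851 (V = (2 - 89) + 21938 = -87 + 21938 = 21851)
V - 18574 = 21851 - 18574 = 3277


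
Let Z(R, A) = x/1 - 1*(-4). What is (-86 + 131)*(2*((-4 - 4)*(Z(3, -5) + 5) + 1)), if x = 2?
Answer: -7830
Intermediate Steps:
Z(R, A) = 6 (Z(R, A) = 2/1 - 1*(-4) = 2*1 + 4 = 2 + 4 = 6)
(-86 + 131)*(2*((-4 - 4)*(Z(3, -5) + 5) + 1)) = (-86 + 131)*(2*((-4 - 4)*(6 + 5) + 1)) = 45*(2*(-8*11 + 1)) = 45*(2*(-88 + 1)) = 45*(2*(-87)) = 45*(-174) = -7830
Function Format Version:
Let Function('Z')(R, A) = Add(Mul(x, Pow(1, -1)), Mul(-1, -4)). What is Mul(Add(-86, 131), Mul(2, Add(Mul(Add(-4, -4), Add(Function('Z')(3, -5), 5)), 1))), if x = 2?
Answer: -7830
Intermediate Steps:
Function('Z')(R, A) = 6 (Function('Z')(R, A) = Add(Mul(2, Pow(1, -1)), Mul(-1, -4)) = Add(Mul(2, 1), 4) = Add(2, 4) = 6)
Mul(Add(-86, 131), Mul(2, Add(Mul(Add(-4, -4), Add(Function('Z')(3, -5), 5)), 1))) = Mul(Add(-86, 131), Mul(2, Add(Mul(Add(-4, -4), Add(6, 5)), 1))) = Mul(45, Mul(2, Add(Mul(-8, 11), 1))) = Mul(45, Mul(2, Add(-88, 1))) = Mul(45, Mul(2, -87)) = Mul(45, -174) = -7830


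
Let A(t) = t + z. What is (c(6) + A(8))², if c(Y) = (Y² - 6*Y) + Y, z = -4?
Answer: 100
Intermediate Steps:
c(Y) = Y² - 5*Y
A(t) = -4 + t (A(t) = t - 4 = -4 + t)
(c(6) + A(8))² = (6*(-5 + 6) + (-4 + 8))² = (6*1 + 4)² = (6 + 4)² = 10² = 100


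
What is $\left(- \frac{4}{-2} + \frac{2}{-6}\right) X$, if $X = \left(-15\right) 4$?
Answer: $-100$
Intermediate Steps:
$X = -60$
$\left(- \frac{4}{-2} + \frac{2}{-6}\right) X = \left(- \frac{4}{-2} + \frac{2}{-6}\right) \left(-60\right) = \left(\left(-4\right) \left(- \frac{1}{2}\right) + 2 \left(- \frac{1}{6}\right)\right) \left(-60\right) = \left(2 - \frac{1}{3}\right) \left(-60\right) = \frac{5}{3} \left(-60\right) = -100$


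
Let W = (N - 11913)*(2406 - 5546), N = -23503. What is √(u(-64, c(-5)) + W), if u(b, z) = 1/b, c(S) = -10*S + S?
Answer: √7117199359/8 ≈ 10545.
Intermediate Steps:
c(S) = -9*S
W = 111206240 (W = (-23503 - 11913)*(2406 - 5546) = -35416*(-3140) = 111206240)
√(u(-64, c(-5)) + W) = √(1/(-64) + 111206240) = √(-1/64 + 111206240) = √(7117199359/64) = √7117199359/8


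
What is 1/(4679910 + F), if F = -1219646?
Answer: 1/3460264 ≈ 2.8900e-7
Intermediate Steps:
1/(4679910 + F) = 1/(4679910 - 1219646) = 1/3460264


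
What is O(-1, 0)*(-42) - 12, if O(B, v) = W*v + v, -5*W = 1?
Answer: -12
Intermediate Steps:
W = -1/5 (W = -1/5*1 = -1/5 ≈ -0.20000)
O(B, v) = 4*v/5 (O(B, v) = -v/5 + v = 4*v/5)
O(-1, 0)*(-42) - 12 = ((4/5)*0)*(-42) - 12 = 0*(-42) - 12 = 0 - 12 = -12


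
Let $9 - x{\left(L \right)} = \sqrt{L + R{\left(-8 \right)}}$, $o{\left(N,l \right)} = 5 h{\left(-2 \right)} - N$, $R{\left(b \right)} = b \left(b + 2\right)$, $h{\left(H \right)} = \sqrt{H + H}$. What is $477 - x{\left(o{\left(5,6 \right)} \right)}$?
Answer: $468 + \sqrt{43 + 10 i} \approx 474.6 + 0.75746 i$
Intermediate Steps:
$h{\left(H \right)} = \sqrt{2} \sqrt{H}$ ($h{\left(H \right)} = \sqrt{2 H} = \sqrt{2} \sqrt{H}$)
$R{\left(b \right)} = b \left(2 + b\right)$
$o{\left(N,l \right)} = - N + 10 i$ ($o{\left(N,l \right)} = 5 \sqrt{2} \sqrt{-2} - N = 5 \sqrt{2} i \sqrt{2} - N = 5 \cdot 2 i - N = 10 i - N = - N + 10 i$)
$x{\left(L \right)} = 9 - \sqrt{48 + L}$ ($x{\left(L \right)} = 9 - \sqrt{L - 8 \left(2 - 8\right)} = 9 - \sqrt{L - -48} = 9 - \sqrt{L + 48} = 9 - \sqrt{48 + L}$)
$477 - x{\left(o{\left(5,6 \right)} \right)} = 477 - \left(9 - \sqrt{48 + \left(\left(-1\right) 5 + 10 i\right)}\right) = 477 - \left(9 - \sqrt{48 - \left(5 - 10 i\right)}\right) = 477 - \left(9 - \sqrt{43 + 10 i}\right) = 468 + \sqrt{43 + 10 i}$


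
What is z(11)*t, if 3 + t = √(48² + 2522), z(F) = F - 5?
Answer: -18 + 6*√4826 ≈ 398.82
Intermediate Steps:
z(F) = -5 + F
t = -3 + √4826 (t = -3 + √(48² + 2522) = -3 + √(2304 + 2522) = -3 + √4826 ≈ 66.469)
z(11)*t = (-5 + 11)*(-3 + √4826) = 6*(-3 + √4826) = -18 + 6*√4826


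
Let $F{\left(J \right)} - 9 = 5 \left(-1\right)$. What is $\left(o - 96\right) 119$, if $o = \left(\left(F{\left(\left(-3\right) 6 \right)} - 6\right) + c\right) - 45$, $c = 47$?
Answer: $-11424$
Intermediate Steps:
$F{\left(J \right)} = 4$ ($F{\left(J \right)} = 9 + 5 \left(-1\right) = 9 - 5 = 4$)
$o = 0$ ($o = \left(\left(4 - 6\right) + 47\right) - 45 = \left(-2 + 47\right) - 45 = 45 - 45 = 0$)
$\left(o - 96\right) 119 = \left(0 - 96\right) 119 = \left(-96\right) 119 = -11424$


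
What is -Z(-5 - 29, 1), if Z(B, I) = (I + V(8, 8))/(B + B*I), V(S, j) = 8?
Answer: 9/68 ≈ 0.13235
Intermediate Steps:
Z(B, I) = (8 + I)/(B + B*I) (Z(B, I) = (I + 8)/(B + B*I) = (8 + I)/(B + B*I))
-Z(-5 - 29, 1) = -(8 + 1)/((-5 - 29)*(1 + 1)) = -9/((-34)*2) = -(-1)*9/(34*2) = -1*(-9/68) = 9/68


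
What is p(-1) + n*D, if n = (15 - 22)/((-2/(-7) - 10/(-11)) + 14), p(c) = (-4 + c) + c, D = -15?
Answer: 71/78 ≈ 0.91026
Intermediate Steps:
p(c) = -4 + 2*c
n = -539/1170 (n = -7/((-2*(-⅐) - 10*(-1/11)) + 14) = -7/((2/7 + 10/11) + 14) = -7/(92/77 + 14) = -7/1170/77 = -7*77/1170 = -539/1170 ≈ -0.46068)
p(-1) + n*D = (-4 + 2*(-1)) - 539/1170*(-15) = (-4 - 2) + 539/78 = -6 + 539/78 = 71/78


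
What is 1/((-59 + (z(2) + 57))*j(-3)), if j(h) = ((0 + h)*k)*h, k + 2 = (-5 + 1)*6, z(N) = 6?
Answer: -1/936 ≈ -0.0010684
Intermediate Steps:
k = -26 (k = -2 + (-5 + 1)*6 = -2 - 4*6 = -2 - 24 = -26)
j(h) = -26*h**2 (j(h) = ((0 + h)*(-26))*h = (h*(-26))*h = (-26*h)*h = -26*h**2)
1/((-59 + (z(2) + 57))*j(-3)) = 1/((-59 + (6 + 57))*(-26*(-3)**2)) = 1/((-59 + 63)*(-26*9)) = 1/(4*(-234)) = 1/(-936) = -1/936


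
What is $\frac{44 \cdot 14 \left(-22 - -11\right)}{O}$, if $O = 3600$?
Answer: $- \frac{847}{450} \approx -1.8822$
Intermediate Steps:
$\frac{44 \cdot 14 \left(-22 - -11\right)}{O} = \frac{44 \cdot 14 \left(-22 - -11\right)}{3600} = 616 \left(-22 + 11\right) \frac{1}{3600} = 616 \left(-11\right) \frac{1}{3600} = \left(-6776\right) \frac{1}{3600} = - \frac{847}{450}$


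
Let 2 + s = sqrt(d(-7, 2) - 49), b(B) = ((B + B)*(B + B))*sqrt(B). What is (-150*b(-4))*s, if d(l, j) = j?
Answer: 19200*sqrt(47) + 38400*I ≈ 1.3163e+5 + 38400.0*I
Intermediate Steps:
b(B) = 4*B**(5/2) (b(B) = ((2*B)*(2*B))*sqrt(B) = (4*B**2)*sqrt(B) = 4*B**(5/2))
s = -2 + I*sqrt(47) (s = -2 + sqrt(2 - 49) = -2 + sqrt(-47) = -2 + I*sqrt(47) ≈ -2.0 + 6.8557*I)
(-150*b(-4))*s = (-600*(-4)**(5/2))*(-2 + I*sqrt(47)) = (-600*32*I)*(-2 + I*sqrt(47)) = (-19200*I)*(-2 + I*sqrt(47)) = -19200*I*(-2 + I*sqrt(47))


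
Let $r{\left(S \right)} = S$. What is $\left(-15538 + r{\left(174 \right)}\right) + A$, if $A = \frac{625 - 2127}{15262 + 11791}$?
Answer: $- \frac{415643794}{27053} \approx -15364.0$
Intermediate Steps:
$A = - \frac{1502}{27053} \approx -0.055521$
$\left(-15538 + r{\left(174 \right)}\right) + A = \left(-15538 + 174\right) - \frac{1502}{27053} = -15364 - \frac{1502}{27053} = - \frac{415643794}{27053}$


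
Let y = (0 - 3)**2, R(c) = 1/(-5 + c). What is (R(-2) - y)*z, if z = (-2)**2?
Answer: -256/7 ≈ -36.571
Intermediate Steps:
y = 9 (y = (-3)**2 = 9)
z = 4
(R(-2) - y)*z = (1/(-5 - 2) - 1*9)*4 = (1/(-7) - 9)*4 = (-1/7 - 9)*4 = -64/7*4 = -256/7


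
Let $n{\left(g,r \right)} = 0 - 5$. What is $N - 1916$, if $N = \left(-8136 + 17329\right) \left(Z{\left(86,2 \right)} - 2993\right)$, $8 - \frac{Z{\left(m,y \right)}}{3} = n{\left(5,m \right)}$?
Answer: $-27158038$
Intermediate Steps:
$n{\left(g,r \right)} = -5$
$Z{\left(m,y \right)} = 39$ ($Z{\left(m,y \right)} = 24 - -15 = 24 + 15 = 39$)
$N = -27156122$ ($N = \left(-8136 + 17329\right) \left(39 - 2993\right) = 9193 \left(-2954\right) = -27156122$)
$N - 1916 = -27156122 - 1916 = -27158038$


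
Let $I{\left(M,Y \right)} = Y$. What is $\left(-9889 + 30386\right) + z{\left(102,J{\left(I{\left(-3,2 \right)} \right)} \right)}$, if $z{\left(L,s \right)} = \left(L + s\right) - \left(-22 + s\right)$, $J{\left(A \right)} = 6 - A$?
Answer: $20621$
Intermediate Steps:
$z{\left(L,s \right)} = 22 + L$
$\left(-9889 + 30386\right) + z{\left(102,J{\left(I{\left(-3,2 \right)} \right)} \right)} = \left(-9889 + 30386\right) + \left(22 + 102\right) = 20497 + 124 = 20621$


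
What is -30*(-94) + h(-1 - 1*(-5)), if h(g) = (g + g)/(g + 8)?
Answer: 8462/3 ≈ 2820.7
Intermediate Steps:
h(g) = 2*g/(8 + g) (h(g) = (2*g)/(8 + g) = 2*g/(8 + g))
-30*(-94) + h(-1 - 1*(-5)) = -30*(-94) + 2*(-1 - 1*(-5))/(8 + (-1 - 1*(-5))) = 2820 + 2*(-1 + 5)/(8 + (-1 + 5)) = 2820 + 2*4/(8 + 4) = 2820 + 2*4/12 = 2820 + 2*4*(1/12) = 2820 + 2/3 = 8462/3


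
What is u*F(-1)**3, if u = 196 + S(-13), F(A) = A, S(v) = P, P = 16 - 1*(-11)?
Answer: -223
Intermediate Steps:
P = 27 (P = 16 + 11 = 27)
S(v) = 27
u = 223 (u = 196 + 27 = 223)
u*F(-1)**3 = 223*(-1)**3 = 223*(-1) = -223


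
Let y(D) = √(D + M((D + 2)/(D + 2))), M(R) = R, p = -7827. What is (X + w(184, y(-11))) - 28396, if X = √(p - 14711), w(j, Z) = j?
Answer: -28212 + I*√22538 ≈ -28212.0 + 150.13*I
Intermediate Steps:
y(D) = √(1 + D) (y(D) = √(D + (D + 2)/(D + 2)) = √(D + (2 + D)/(2 + D)) = √(D + 1) = √(1 + D))
X = I*√22538 (X = √(-7827 - 14711) = √(-22538) = I*√22538 ≈ 150.13*I)
(X + w(184, y(-11))) - 28396 = (I*√22538 + 184) - 28396 = (184 + I*√22538) - 28396 = -28212 + I*√22538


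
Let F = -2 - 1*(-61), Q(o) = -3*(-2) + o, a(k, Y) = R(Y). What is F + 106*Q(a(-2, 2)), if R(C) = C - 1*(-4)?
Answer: 1331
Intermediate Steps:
R(C) = 4 + C (R(C) = C + 4 = 4 + C)
a(k, Y) = 4 + Y
Q(o) = 6 + o
F = 59 (F = -2 + 61 = 59)
F + 106*Q(a(-2, 2)) = 59 + 106*(6 + (4 + 2)) = 59 + 106*(6 + 6) = 59 + 106*12 = 59 + 1272 = 1331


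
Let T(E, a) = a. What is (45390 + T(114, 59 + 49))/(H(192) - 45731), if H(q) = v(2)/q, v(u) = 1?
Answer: -8735616/8780351 ≈ -0.99491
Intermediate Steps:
H(q) = 1/q
(45390 + T(114, 59 + 49))/(H(192) - 45731) = (45390 + (59 + 49))/(1/192 - 45731) = (45390 + 108)/(1/192 - 45731) = 45498/(-8780351/192) = 45498*(-192/8780351) = -8735616/8780351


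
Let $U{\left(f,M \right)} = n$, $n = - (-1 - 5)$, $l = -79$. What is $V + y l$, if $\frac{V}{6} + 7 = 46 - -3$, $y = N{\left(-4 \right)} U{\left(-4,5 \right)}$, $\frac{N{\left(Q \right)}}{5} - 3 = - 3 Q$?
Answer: $-35298$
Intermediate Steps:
$N{\left(Q \right)} = 15 - 15 Q$ ($N{\left(Q \right)} = 15 + 5 \left(- 3 Q\right) = 15 - 15 Q$)
$n = 6$ ($n = \left(-1\right) \left(-6\right) = 6$)
$U{\left(f,M \right)} = 6$
$y = 450$ ($y = \left(15 - -60\right) 6 = \left(15 + 60\right) 6 = 75 \cdot 6 = 450$)
$V = 252$ ($V = -42 + 6 \left(46 - -3\right) = -42 + 6 \left(46 + 3\right) = -42 + 6 \cdot 49 = -42 + 294 = 252$)
$V + y l = 252 + 450 \left(-79\right) = 252 - 35550 = -35298$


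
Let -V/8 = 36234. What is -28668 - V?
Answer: 261204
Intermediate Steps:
V = -289872 (V = -8*36234 = -289872)
-28668 - V = -28668 - 1*(-289872) = -28668 + 289872 = 261204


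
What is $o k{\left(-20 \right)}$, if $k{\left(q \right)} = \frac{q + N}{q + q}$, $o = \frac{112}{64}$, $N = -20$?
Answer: $\frac{7}{4} \approx 1.75$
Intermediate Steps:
$o = \frac{7}{4}$ ($o = 112 \cdot \frac{1}{64} = \frac{7}{4} \approx 1.75$)
$k{\left(q \right)} = \frac{-20 + q}{2 q}$ ($k{\left(q \right)} = \frac{q - 20}{q + q} = \frac{-20 + q}{2 q}$)
$o k{\left(-20 \right)} = \frac{7 \frac{-20 - 20}{2 \left(-20\right)}}{4} = \frac{7 \cdot \frac{1}{2} \left(- \frac{1}{20}\right) \left(-40\right)}{4} = \frac{7}{4} \cdot 1 = \frac{7}{4}$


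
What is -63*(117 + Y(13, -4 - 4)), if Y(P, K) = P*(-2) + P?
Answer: -6552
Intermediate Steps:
Y(P, K) = -P (Y(P, K) = -2*P + P = -P)
-63*(117 + Y(13, -4 - 4)) = -63*(117 - 1*13) = -63*(117 - 13) = -63*104 = -6552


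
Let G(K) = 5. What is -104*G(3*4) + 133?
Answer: -387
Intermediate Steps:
-104*G(3*4) + 133 = -104*5 + 133 = -520 + 133 = -387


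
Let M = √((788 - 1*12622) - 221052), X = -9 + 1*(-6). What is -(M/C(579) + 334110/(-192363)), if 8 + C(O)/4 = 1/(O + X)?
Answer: 3010/1733 + 141*I*√232886/4511 ≈ 1.7369 + 15.084*I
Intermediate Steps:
X = -15 (X = -9 - 6 = -15)
M = I*√232886 (M = √((788 - 12622) - 221052) = √(-11834 - 221052) = √(-232886) = I*√232886 ≈ 482.58*I)
C(O) = -32 + 4/(-15 + O) (C(O) = -32 + 4/(O - 15) = -32 + 4/(-15 + O))
-(M/C(579) + 334110/(-192363)) = -((I*√232886)/((4*(121 - 8*579)/(-15 + 579))) + 334110/(-192363)) = -((I*√232886)/((4*(121 - 4632)/564)) + 334110*(-1/192363)) = -((I*√232886)/((4*(1/564)*(-4511))) - 3010/1733) = -((I*√232886)/(-4511/141) - 3010/1733) = -((I*√232886)*(-141/4511) - 3010/1733) = -(-141*I*√232886/4511 - 3010/1733) = -(-3010/1733 - 141*I*√232886/4511) = 3010/1733 + 141*I*√232886/4511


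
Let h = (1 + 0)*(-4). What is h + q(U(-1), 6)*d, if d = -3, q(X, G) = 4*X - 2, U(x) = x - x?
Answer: 2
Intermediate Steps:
U(x) = 0
q(X, G) = -2 + 4*X
h = -4 (h = 1*(-4) = -4)
h + q(U(-1), 6)*d = -4 + (-2 + 4*0)*(-3) = -4 + (-2 + 0)*(-3) = -4 - 2*(-3) = -4 + 6 = 2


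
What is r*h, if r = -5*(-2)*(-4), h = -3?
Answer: 120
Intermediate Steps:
r = -40 (r = 10*(-4) = -40)
r*h = -40*(-3) = 120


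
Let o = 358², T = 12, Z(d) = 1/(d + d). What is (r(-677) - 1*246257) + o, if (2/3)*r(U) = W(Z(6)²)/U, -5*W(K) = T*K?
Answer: -3197958439/27080 ≈ -1.1809e+5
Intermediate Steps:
Z(d) = 1/(2*d)
W(K) = -12*K/5
o = 128164
r(U) = -1/(40*U) (r(U) = 3*((-12*((½)/6)²/5)/U)/2 = 3*((-12*((½)*(⅙))²/5)/U)/2 = 3*((-12*(1/12)²/5)/U)/2 = 3*((-12/5*1/144)/U)/2 = 3*(-1/(60*U))/2 = -1/(40*U))
(r(-677) - 1*246257) + o = (-1/40/(-677) - 1*246257) + 128164 = (-1/40*(-1/677) - 246257) + 128164 = (1/27080 - 246257) + 128164 = -6668639559/27080 + 128164 = -3197958439/27080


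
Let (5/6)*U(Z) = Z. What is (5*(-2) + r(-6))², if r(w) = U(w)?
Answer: 7396/25 ≈ 295.84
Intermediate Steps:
U(Z) = 6*Z/5
r(w) = 6*w/5
(5*(-2) + r(-6))² = (5*(-2) + (6/5)*(-6))² = (-10 - 36/5)² = (-86/5)² = 7396/25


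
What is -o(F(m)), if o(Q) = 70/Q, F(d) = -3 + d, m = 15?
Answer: -35/6 ≈ -5.8333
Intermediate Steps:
-o(F(m)) = -70/(-3 + 15) = -70/12 = -1*35/6 = -35/6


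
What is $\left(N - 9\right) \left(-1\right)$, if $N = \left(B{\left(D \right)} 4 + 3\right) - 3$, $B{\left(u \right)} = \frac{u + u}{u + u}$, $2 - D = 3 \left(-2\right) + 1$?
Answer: $5$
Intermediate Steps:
$D = 7$ ($D = 2 - \left(3 \left(-2\right) + 1\right) = 2 - \left(-6 + 1\right) = 2 - -5 = 2 + 5 = 7$)
$B{\left(u \right)} = 1$ ($B{\left(u \right)} = \frac{2 u}{2 u} = 2 u \frac{1}{2 u} = 1$)
$N = 4$ ($N = \left(1 \cdot 4 + 3\right) - 3 = \left(4 + 3\right) - 3 = 7 - 3 = 4$)
$\left(N - 9\right) \left(-1\right) = \left(4 - 9\right) \left(-1\right) = \left(-5\right) \left(-1\right) = 5$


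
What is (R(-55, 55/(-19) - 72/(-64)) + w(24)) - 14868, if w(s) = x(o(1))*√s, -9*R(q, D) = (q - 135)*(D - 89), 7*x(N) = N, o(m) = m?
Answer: -67137/4 + 2*√6/7 ≈ -16784.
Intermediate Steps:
x(N) = N/7
R(q, D) = -(-135 + q)*(-89 + D)/9 (R(q, D) = -(q - 135)*(D - 89)/9 = -(-135 + q)*(-89 + D)/9)
w(s) = √s/7 (w(s) = ((⅐)*1)*√s = √s/7)
(R(-55, 55/(-19) - 72/(-64)) + w(24)) - 14868 = ((-1335 + 15*(55/(-19) - 72/(-64)) + (89/9)*(-55) - ⅑*(55/(-19) - 72/(-64))*(-55)) + √24/7) - 14868 = ((-1335 + 15*(55*(-1/19) - 72*(-1/64)) - 4895/9 - ⅑*(55*(-1/19) - 72*(-1/64))*(-55)) + (2*√6)/7) - 14868 = ((-1335 + 15*(-55/19 + 9/8) - 4895/9 - ⅑*(-55/19 + 9/8)*(-55)) + 2*√6/7) - 14868 = ((-1335 + 15*(-269/152) - 4895/9 - ⅑*(-269/152)*(-55)) + 2*√6/7) - 14868 = ((-1335 - 4035/152 - 4895/9 - 14795/1368) + 2*√6/7) - 14868 = (-7665/4 + 2*√6/7) - 14868 = -67137/4 + 2*√6/7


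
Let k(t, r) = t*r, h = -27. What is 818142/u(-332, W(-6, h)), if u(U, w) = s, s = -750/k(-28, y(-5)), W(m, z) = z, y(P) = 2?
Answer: 7635992/125 ≈ 61088.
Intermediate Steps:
k(t, r) = r*t
s = 375/28 (s = -750/(2*(-28)) = -750/(-56) = -750*(-1/56) = 375/28 ≈ 13.393)
u(U, w) = 375/28
818142/u(-332, W(-6, h)) = 818142/(375/28) = 818142*(28/375) = 7635992/125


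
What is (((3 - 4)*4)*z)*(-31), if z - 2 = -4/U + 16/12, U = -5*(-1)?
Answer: 4712/15 ≈ 314.13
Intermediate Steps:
U = 5
z = 38/15 (z = 2 + (-4/5 + 16/12) = 2 + (-4*1/5 + 16*(1/12)) = 2 + (-4/5 + 4/3) = 2 + 8/15 = 38/15 ≈ 2.5333)
(((3 - 4)*4)*z)*(-31) = (((3 - 4)*4)*(38/15))*(-31) = (-1*4*(38/15))*(-31) = -4*38/15*(-31) = -152/15*(-31) = 4712/15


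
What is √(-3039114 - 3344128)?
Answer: I*√6383242 ≈ 2526.5*I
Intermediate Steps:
√(-3039114 - 3344128) = √(-6383242) = I*√6383242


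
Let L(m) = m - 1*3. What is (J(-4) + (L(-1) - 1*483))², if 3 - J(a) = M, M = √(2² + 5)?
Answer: 237169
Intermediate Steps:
L(m) = -3 + m (L(m) = m - 3 = -3 + m)
M = 3 (M = √(4 + 5) = √9 = 3)
J(a) = 0 (J(a) = 3 - 1*3 = 3 - 3 = 0)
(J(-4) + (L(-1) - 1*483))² = (0 + ((-3 - 1) - 1*483))² = (0 + (-4 - 483))² = (0 - 487)² = (-487)² = 237169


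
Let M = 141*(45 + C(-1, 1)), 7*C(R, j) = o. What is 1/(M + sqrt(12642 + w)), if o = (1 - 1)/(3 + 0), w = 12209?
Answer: 6345/40234174 - sqrt(24851)/40234174 ≈ 0.00015378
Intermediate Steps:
o = 0 (o = 0/3 = 0*(1/3) = 0)
C(R, j) = 0 (C(R, j) = (1/7)*0 = 0)
M = 6345 (M = 141*(45 + 0) = 141*45 = 6345)
1/(M + sqrt(12642 + w)) = 1/(6345 + sqrt(12642 + 12209)) = 1/(6345 + sqrt(24851))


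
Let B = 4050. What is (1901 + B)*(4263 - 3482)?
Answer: 4647731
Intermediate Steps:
(1901 + B)*(4263 - 3482) = (1901 + 4050)*(4263 - 3482) = 5951*781 = 4647731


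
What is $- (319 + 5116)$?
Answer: $-5435$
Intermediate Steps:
$- (319 + 5116) = \left(-1\right) 5435 = -5435$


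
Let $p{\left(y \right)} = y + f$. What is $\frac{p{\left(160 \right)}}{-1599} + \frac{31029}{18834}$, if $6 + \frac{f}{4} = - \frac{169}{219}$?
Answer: $\frac{645371}{412542} \approx 1.5644$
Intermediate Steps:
$f = - \frac{5932}{219}$ ($f = -24 + 4 \left(- \frac{169}{219}\right) = -24 - \frac{676}{219} = - \frac{5932}{219} \approx -27.087$)
$p{\left(y \right)} = - \frac{5932}{219} + y$ ($p{\left(y \right)} = y - \frac{5932}{219} = - \frac{5932}{219} + y$)
$\frac{p{\left(160 \right)}}{-1599} + \frac{31029}{18834} = \frac{- \frac{5932}{219} + 160}{-1599} + \frac{31029}{18834} = \frac{29108}{219} \left(- \frac{1}{1599}\right) + 31029 \cdot \frac{1}{18834} = - \frac{29108}{350181} + \frac{10343}{6278} = \frac{645371}{412542}$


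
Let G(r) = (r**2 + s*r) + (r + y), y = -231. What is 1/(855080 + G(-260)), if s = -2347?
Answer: 1/1532409 ≈ 6.5257e-7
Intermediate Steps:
G(r) = -231 + r**2 - 2346*r (G(r) = (r**2 - 2347*r) + (r - 231) = (r**2 - 2347*r) + (-231 + r) = -231 + r**2 - 2346*r)
1/(855080 + G(-260)) = 1/(855080 + (-231 + (-260)**2 - 2346*(-260))) = 1/(855080 + (-231 + 67600 + 609960)) = 1/(855080 + 677329) = 1/1532409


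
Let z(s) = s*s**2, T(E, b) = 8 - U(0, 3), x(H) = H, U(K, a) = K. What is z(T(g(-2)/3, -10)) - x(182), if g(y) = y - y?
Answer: 330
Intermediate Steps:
g(y) = 0
T(E, b) = 8 (T(E, b) = 8 - 1*0 = 8 + 0 = 8)
z(s) = s**3
z(T(g(-2)/3, -10)) - x(182) = 8**3 - 1*182 = 512 - 182 = 330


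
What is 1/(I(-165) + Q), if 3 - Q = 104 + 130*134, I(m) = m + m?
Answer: -1/17851 ≈ -5.6019e-5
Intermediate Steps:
I(m) = 2*m
Q = -17521 (Q = 3 - (104 + 130*134) = 3 - (104 + 17420) = 3 - 1*17524 = 3 - 17524 = -17521)
1/(I(-165) + Q) = 1/(2*(-165) - 17521) = 1/(-330 - 17521) = 1/(-17851) = -1/17851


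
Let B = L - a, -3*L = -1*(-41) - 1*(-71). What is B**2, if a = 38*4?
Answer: 322624/9 ≈ 35847.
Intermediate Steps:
a = 152
L = -112/3 (L = -(-1*(-41) - 1*(-71))/3 = -(41 + 71)/3 = -1/3*112 = -112/3 ≈ -37.333)
B = -568/3 (B = -112/3 - 1*152 = -112/3 - 152 = -568/3 ≈ -189.33)
B**2 = (-568/3)**2 = 322624/9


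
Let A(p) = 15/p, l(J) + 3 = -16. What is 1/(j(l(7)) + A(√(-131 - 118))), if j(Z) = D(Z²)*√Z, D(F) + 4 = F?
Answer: 83*I/(-29631*√19 + 5*√249) ≈ -0.00064301*I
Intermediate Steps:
D(F) = -4 + F
l(J) = -19 (l(J) = -3 - 16 = -19)
j(Z) = √Z*(-4 + Z²) (j(Z) = (-4 + Z²)*√Z = √Z*(-4 + Z²))
1/(j(l(7)) + A(√(-131 - 118))) = 1/(√(-19)*(-4 + (-19)²) + 15/(√(-131 - 118))) = 1/((I*√19)*(-4 + 361) + 15/(√(-249))) = 1/((I*√19)*357 + 15/((I*√249))) = 1/(357*I*√19 + 15*(-I*√249/249)) = 1/(357*I*√19 - 5*I*√249/83)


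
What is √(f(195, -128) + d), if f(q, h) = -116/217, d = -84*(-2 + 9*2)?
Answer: 2*I*√15828197/217 ≈ 36.668*I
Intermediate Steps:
d = -1344 (d = -84*(-2 + 18) = -84*16 = -1344)
f(q, h) = -116/217 (f(q, h) = -116*1/217 = -116/217)
√(f(195, -128) + d) = √(-116/217 - 1344) = √(-291764/217) = 2*I*√15828197/217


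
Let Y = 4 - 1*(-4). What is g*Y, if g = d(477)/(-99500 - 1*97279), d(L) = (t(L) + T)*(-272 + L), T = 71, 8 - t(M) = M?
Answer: 652720/196779 ≈ 3.3170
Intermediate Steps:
t(M) = 8 - M
d(L) = (-272 + L)*(79 - L) (d(L) = ((8 - L) + 71)*(-272 + L) = (79 - L)*(-272 + L) = (-272 + L)*(79 - L))
Y = 8 (Y = 4 + 4 = 8)
g = 81590/196779 (g = (-21488 - 1*477**2 + 351*477)/(-99500 - 1*97279) = (-21488 - 1*227529 + 167427)/(-99500 - 97279) = (-21488 - 227529 + 167427)/(-196779) = -81590*(-1/196779) = 81590/196779 ≈ 0.41463)
g*Y = (81590/196779)*8 = 652720/196779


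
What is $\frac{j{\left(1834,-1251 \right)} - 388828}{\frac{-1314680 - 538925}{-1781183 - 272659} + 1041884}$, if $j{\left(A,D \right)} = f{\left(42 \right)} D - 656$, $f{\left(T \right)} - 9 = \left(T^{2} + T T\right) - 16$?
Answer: $- \frac{9846642277710}{2139866971933} \approx -4.6015$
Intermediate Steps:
$f{\left(T \right)} = -7 + 2 T^{2}$ ($f{\left(T \right)} = 9 - \left(16 - T^{2} - T T\right) = 9 + \left(\left(T^{2} + T^{2}\right) - 16\right) = 9 + \left(2 T^{2} - 16\right) = 9 + \left(-16 + 2 T^{2}\right) = -7 + 2 T^{2}$)
$j{\left(A,D \right)} = -656 + 3521 D$ ($j{\left(A,D \right)} = \left(-7 + 2 \cdot 42^{2}\right) D - 656 = \left(-7 + 2 \cdot 1764\right) D - 656 = \left(-7 + 3528\right) D - 656 = 3521 D - 656 = -656 + 3521 D$)
$\frac{j{\left(1834,-1251 \right)} - 388828}{\frac{-1314680 - 538925}{-1781183 - 272659} + 1041884} = \frac{\left(-656 + 3521 \left(-1251\right)\right) - 388828}{\frac{-1314680 - 538925}{-1781183 - 272659} + 1041884} = \frac{\left(-656 - 4404771\right) - 388828}{- \frac{1853605}{-2053842} + 1041884} = \frac{-4405427 - 388828}{\left(-1853605\right) \left(- \frac{1}{2053842}\right) + 1041884} = - \frac{4794255}{\frac{1853605}{2053842} + 1041884} = - \frac{4794255}{\frac{2139866971933}{2053842}} = \left(-4794255\right) \frac{2053842}{2139866971933} = - \frac{9846642277710}{2139866971933}$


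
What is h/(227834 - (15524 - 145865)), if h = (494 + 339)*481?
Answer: 400673/358175 ≈ 1.1187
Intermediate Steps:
h = 400673 (h = 833*481 = 400673)
h/(227834 - (15524 - 145865)) = 400673/(227834 - (15524 - 145865)) = 400673/(227834 - 1*(-130341)) = 400673/(227834 + 130341) = 400673/358175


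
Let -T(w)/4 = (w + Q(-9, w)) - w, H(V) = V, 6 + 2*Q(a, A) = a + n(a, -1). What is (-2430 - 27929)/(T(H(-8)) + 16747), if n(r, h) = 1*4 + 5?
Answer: -30359/16759 ≈ -1.8115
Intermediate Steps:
n(r, h) = 9 (n(r, h) = 4 + 5 = 9)
Q(a, A) = 3/2 + a/2 (Q(a, A) = -3 + (a + 9)/2 = -3 + (9 + a)/2 = -3 + (9/2 + a/2) = 3/2 + a/2)
T(w) = 12 (T(w) = -4*((w + (3/2 + (½)*(-9))) - w) = -4*((w + (3/2 - 9/2)) - w) = -4*((w - 3) - w) = -4*((-3 + w) - w) = -4*(-3) = 12)
(-2430 - 27929)/(T(H(-8)) + 16747) = (-2430 - 27929)/(12 + 16747) = -30359/16759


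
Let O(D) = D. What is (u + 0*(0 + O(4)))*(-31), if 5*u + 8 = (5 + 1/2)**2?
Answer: -2759/20 ≈ -137.95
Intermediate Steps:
u = 89/20 (u = -8/5 + (5 + 1/2)**2/5 = -8/5 + (11/2)**2/5 = -8/5 + (1/5)*(121/4) = -8/5 + 121/20 = 89/20 ≈ 4.4500)
(u + 0*(0 + O(4)))*(-31) = (89/20 + 0*(0 + 4))*(-31) = (89/20 + 0*4)*(-31) = (89/20 + 0)*(-31) = (89/20)*(-31) = -2759/20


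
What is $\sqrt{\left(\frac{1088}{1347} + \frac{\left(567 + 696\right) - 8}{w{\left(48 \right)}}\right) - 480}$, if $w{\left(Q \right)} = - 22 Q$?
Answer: $\frac{i \sqrt{749969498014}}{39512} \approx 21.918 i$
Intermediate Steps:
$\sqrt{\left(\frac{1088}{1347} + \frac{\left(567 + 696\right) - 8}{w{\left(48 \right)}}\right) - 480} = \sqrt{\left(\frac{1088}{1347} + \frac{\left(567 + 696\right) - 8}{\left(-22\right) 48}\right) - 480} = \sqrt{\left(1088 \cdot \frac{1}{1347} + \frac{1263 - 8}{-1056}\right) - 480} = \sqrt{\left(\frac{1088}{1347} + 1255 \left(- \frac{1}{1056}\right)\right) - 480} = \sqrt{\left(\frac{1088}{1347} - \frac{1255}{1056}\right) - 480} = \sqrt{- \frac{60173}{158048} - 480} = \sqrt{- \frac{75923213}{158048}} = \frac{i \sqrt{749969498014}}{39512}$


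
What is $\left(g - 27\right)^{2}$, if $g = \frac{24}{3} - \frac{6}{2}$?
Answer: $484$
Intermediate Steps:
$g = 5$ ($g = 24 \cdot \frac{1}{3} - 3 = 8 - 3 = 5$)
$\left(g - 27\right)^{2} = \left(5 - 27\right)^{2} = \left(-22\right)^{2} = 484$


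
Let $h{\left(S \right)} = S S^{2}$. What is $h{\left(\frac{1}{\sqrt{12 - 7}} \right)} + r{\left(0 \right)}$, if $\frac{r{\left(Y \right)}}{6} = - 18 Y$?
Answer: $\frac{\sqrt{5}}{25} \approx 0.089443$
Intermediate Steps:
$h{\left(S \right)} = S^{3}$
$r{\left(Y \right)} = - 108 Y$ ($r{\left(Y \right)} = 6 \left(- 18 Y\right) = - 108 Y$)
$h{\left(\frac{1}{\sqrt{12 - 7}} \right)} + r{\left(0 \right)} = \left(\frac{1}{\sqrt{12 - 7}}\right)^{3} - 0 = \left(\frac{1}{\sqrt{5}}\right)^{3} + 0 = \left(\frac{\sqrt{5}}{5}\right)^{3} + 0 = \frac{\sqrt{5}}{25} + 0 = \frac{\sqrt{5}}{25}$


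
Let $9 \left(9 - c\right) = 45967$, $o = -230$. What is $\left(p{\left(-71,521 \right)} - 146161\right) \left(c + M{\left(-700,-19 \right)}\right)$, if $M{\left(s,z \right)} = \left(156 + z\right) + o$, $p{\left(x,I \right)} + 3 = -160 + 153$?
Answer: $\frac{6829547633}{9} \approx 7.5884 \cdot 10^{8}$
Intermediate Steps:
$p{\left(x,I \right)} = -10$ ($p{\left(x,I \right)} = -3 + \left(-160 + 153\right) = -3 - 7 = -10$)
$M{\left(s,z \right)} = -74 + z$ ($M{\left(s,z \right)} = \left(156 + z\right) - 230 = -74 + z$)
$c = - \frac{45886}{9}$ ($c = 9 - \frac{45967}{9} = - \frac{45886}{9} \approx -5098.4$)
$\left(p{\left(-71,521 \right)} - 146161\right) \left(c + M{\left(-700,-19 \right)}\right) = \left(-10 - 146161\right) \left(- \frac{45886}{9} - 93\right) = - 146171 \left(- \frac{45886}{9} - 93\right) = \left(-146171\right) \left(- \frac{46723}{9}\right) = \frac{6829547633}{9}$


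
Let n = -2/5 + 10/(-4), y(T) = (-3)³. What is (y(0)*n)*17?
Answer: 13311/10 ≈ 1331.1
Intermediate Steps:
y(T) = -27
n = -29/10 (n = -2*⅕ + 10*(-¼) = -⅖ - 5/2 = -29/10 ≈ -2.9000)
(y(0)*n)*17 = -27*(-29/10)*17 = (783/10)*17 = 13311/10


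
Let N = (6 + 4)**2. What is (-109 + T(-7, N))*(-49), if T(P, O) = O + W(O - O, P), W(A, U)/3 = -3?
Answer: 882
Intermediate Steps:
N = 100 (N = 10**2 = 100)
W(A, U) = -9 (W(A, U) = 3*(-3) = -9)
T(P, O) = -9 + O (T(P, O) = O - 9 = -9 + O)
(-109 + T(-7, N))*(-49) = (-109 + (-9 + 100))*(-49) = (-109 + 91)*(-49) = -18*(-49) = 882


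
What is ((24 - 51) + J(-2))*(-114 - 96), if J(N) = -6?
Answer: 6930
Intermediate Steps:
((24 - 51) + J(-2))*(-114 - 96) = ((24 - 51) - 6)*(-114 - 96) = (-27 - 6)*(-210) = -33*(-210) = 6930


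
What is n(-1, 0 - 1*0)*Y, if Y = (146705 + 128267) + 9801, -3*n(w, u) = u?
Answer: 0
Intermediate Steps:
n(w, u) = -u/3
Y = 284773 (Y = 274972 + 9801 = 284773)
n(-1, 0 - 1*0)*Y = -(0 - 1*0)/3*284773 = -(0 + 0)/3*284773 = -1/3*0*284773 = 0*284773 = 0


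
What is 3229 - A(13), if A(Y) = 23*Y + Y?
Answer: 2917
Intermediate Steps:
A(Y) = 24*Y
3229 - A(13) = 3229 - 24*13 = 3229 - 1*312 = 3229 - 312 = 2917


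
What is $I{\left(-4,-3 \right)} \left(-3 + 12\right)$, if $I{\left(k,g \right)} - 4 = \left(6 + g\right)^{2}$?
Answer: $117$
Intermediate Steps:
$I{\left(k,g \right)} = 4 + \left(6 + g\right)^{2}$
$I{\left(-4,-3 \right)} \left(-3 + 12\right) = \left(4 + \left(6 - 3\right)^{2}\right) \left(-3 + 12\right) = \left(4 + 3^{2}\right) 9 = \left(4 + 9\right) 9 = 13 \cdot 9 = 117$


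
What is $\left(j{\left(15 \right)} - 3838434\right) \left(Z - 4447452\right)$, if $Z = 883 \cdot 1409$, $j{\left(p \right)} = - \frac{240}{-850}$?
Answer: $\frac{209026456638426}{17} \approx 1.2296 \cdot 10^{13}$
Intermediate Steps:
$j{\left(p \right)} = \frac{24}{85}$ ($j{\left(p \right)} = \left(-240\right) \left(- \frac{1}{850}\right) = \frac{24}{85}$)
$Z = 1244147$
$\left(j{\left(15 \right)} - 3838434\right) \left(Z - 4447452\right) = \left(\frac{24}{85} - 3838434\right) \left(1244147 - 4447452\right) = \left(- \frac{326266866}{85}\right) \left(-3203305\right) = \frac{209026456638426}{17}$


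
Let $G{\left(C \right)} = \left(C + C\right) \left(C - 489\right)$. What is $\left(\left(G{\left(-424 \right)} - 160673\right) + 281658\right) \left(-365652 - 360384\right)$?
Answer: $-649953961524$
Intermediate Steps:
$G{\left(C \right)} = 2 C \left(-489 + C\right)$
$\left(\left(G{\left(-424 \right)} - 160673\right) + 281658\right) \left(-365652 - 360384\right) = \left(\left(2 \left(-424\right) \left(-489 - 424\right) - 160673\right) + 281658\right) \left(-365652 - 360384\right) = \left(\left(2 \left(-424\right) \left(-913\right) - 160673\right) + 281658\right) \left(-726036\right) = \left(\left(774224 - 160673\right) + 281658\right) \left(-726036\right) = \left(613551 + 281658\right) \left(-726036\right) = 895209 \left(-726036\right) = -649953961524$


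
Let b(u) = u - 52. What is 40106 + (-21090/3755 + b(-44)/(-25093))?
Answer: 755685503180/18844843 ≈ 40100.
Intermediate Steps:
b(u) = -52 + u
40106 + (-21090/3755 + b(-44)/(-25093)) = 40106 + (-21090/3755 + (-52 - 44)/(-25093)) = 40106 + (-21090*1/3755 - 96*(-1/25093)) = 40106 + (-4218/751 + 96/25093) = 40106 - 105770178/18844843 = 755685503180/18844843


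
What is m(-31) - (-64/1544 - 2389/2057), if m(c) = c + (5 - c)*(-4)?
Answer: -68997642/397001 ≈ -173.80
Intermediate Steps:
m(c) = -20 + 5*c (m(c) = c + (-20 + 4*c) = -20 + 5*c)
m(-31) - (-64/1544 - 2389/2057) = (-20 + 5*(-31)) - (-64/1544 - 2389/2057) = (-20 - 155) - (-64*1/1544 - 2389*1/2057) = -175 - (-8/193 - 2389/2057) = -175 - 1*(-477533/397001) = -175 + 477533/397001 = -68997642/397001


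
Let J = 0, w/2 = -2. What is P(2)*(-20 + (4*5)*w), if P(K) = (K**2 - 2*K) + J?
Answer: 0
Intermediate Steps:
w = -4 (w = 2*(-2) = -4)
P(K) = K**2 - 2*K (P(K) = (K**2 - 2*K) + 0 = K**2 - 2*K)
P(2)*(-20 + (4*5)*w) = (2*(-2 + 2))*(-20 + (4*5)*(-4)) = (2*0)*(-20 + 20*(-4)) = 0*(-20 - 80) = 0*(-100) = 0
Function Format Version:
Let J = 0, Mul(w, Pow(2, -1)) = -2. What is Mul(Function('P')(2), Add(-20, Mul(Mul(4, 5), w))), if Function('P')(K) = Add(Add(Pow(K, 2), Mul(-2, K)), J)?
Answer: 0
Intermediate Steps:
w = -4 (w = Mul(2, -2) = -4)
Function('P')(K) = Add(Pow(K, 2), Mul(-2, K)) (Function('P')(K) = Add(Add(Pow(K, 2), Mul(-2, K)), 0) = Add(Pow(K, 2), Mul(-2, K)))
Mul(Function('P')(2), Add(-20, Mul(Mul(4, 5), w))) = Mul(Mul(2, Add(-2, 2)), Add(-20, Mul(Mul(4, 5), -4))) = Mul(Mul(2, 0), Add(-20, Mul(20, -4))) = Mul(0, Add(-20, -80)) = Mul(0, -100) = 0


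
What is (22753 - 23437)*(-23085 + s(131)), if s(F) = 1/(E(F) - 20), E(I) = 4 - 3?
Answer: 15790176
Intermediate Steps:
E(I) = 1
s(F) = -1/19 (s(F) = 1/(1 - 20) = 1/(-19) = -1/19)
(22753 - 23437)*(-23085 + s(131)) = (22753 - 23437)*(-23085 - 1/19) = -684*(-438616/19) = 15790176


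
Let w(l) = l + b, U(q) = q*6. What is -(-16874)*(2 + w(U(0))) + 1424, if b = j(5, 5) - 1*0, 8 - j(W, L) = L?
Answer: 85794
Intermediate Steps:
j(W, L) = 8 - L
U(q) = 6*q
b = 3 (b = (8 - 1*5) - 1*0 = (8 - 5) + 0 = 3 + 0 = 3)
w(l) = 3 + l (w(l) = l + 3 = 3 + l)
-(-16874)*(2 + w(U(0))) + 1424 = -(-16874)*(2 + (3 + 6*0)) + 1424 = -(-16874)*(2 + (3 + 0)) + 1424 = -(-16874)*(2 + 3) + 1424 = -(-16874)*5 + 1424 = -1298*(-65) + 1424 = 84370 + 1424 = 85794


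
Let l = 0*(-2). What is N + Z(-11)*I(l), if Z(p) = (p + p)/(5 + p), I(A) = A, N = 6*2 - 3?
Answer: 9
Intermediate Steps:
N = 9 (N = 12 - 3 = 9)
l = 0
Z(p) = 2*p/(5 + p) (Z(p) = (2*p)/(5 + p) = 2*p/(5 + p))
N + Z(-11)*I(l) = 9 + (2*(-11)/(5 - 11))*0 = 9 + (2*(-11)/(-6))*0 = 9 + (2*(-11)*(-1/6))*0 = 9 + (11/3)*0 = 9 + 0 = 9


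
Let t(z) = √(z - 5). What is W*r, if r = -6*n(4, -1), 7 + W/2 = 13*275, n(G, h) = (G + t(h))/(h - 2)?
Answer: 57088 + 14272*I*√6 ≈ 57088.0 + 34959.0*I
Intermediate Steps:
t(z) = √(-5 + z)
n(G, h) = (G + √(-5 + h))/(-2 + h) (n(G, h) = (G + √(-5 + h))/(h - 2) = (G + √(-5 + h))/(-2 + h))
W = 7136 (W = -14 + 2*(13*275) = -14 + 2*3575 = -14 + 7150 = 7136)
r = 8 + 2*I*√6 (r = -6*(4 + √(-5 - 1))/(-2 - 1) = -6*(4 + √(-6))/(-3) = -(-2)*(4 + I*√6) = -6*(-4/3 - I*√6/3) = 8 + 2*I*√6 ≈ 8.0 + 4.899*I)
W*r = 7136*(8 + 2*I*√6) = 57088 + 14272*I*√6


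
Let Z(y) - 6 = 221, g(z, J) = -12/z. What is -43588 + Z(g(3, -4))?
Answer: -43361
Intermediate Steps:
Z(y) = 227 (Z(y) = 6 + 221 = 227)
-43588 + Z(g(3, -4)) = -43588 + 227 = -43361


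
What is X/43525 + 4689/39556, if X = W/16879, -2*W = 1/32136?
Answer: 55351264752460811/466938500436922800 ≈ 0.11854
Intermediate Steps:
W = -1/64272 (W = -1/2/32136 = -1/2*1/32136 = -1/64272 ≈ -1.5559e-5)
X = -1/1084847088 (X = -1/64272/16879 = -1/64272*1/16879 = -1/1084847088 ≈ -9.2179e-10)
X/43525 + 4689/39556 = -1/1084847088/43525 + 4689/39556 = -1/1084847088*1/43525 + 4689*(1/39556) = -1/47217969505200 + 4689/39556 = 55351264752460811/466938500436922800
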